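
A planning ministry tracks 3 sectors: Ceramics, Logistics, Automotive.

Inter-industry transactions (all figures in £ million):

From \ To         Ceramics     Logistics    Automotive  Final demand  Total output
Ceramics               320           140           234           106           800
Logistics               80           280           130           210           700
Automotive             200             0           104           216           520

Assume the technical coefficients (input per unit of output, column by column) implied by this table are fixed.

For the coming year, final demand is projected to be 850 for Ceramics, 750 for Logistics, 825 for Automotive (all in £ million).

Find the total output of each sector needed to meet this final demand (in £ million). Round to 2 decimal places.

Technical coefficients a_ij = z_ij / X_j:
  a_CC = 320/800 = 0.40, a_LC = 80/800 = 0.10, a_AC = 200/800 = 0.25
  a_CL = 140/700 = 0.20, a_LL = 280/700 = 0.40, a_AL = 0/700 = 0.00
  a_CA = 234/520 = 0.45, a_LA = 130/520 = 0.25, a_AA = 104/520 = 0.20
I − A =
  [   0.60    -0.20    -0.45]
  [  -0.10     0.60    -0.25]
  [  -0.25     0.00     0.80]
Cofactors of I−A, C_ij = (−1)^(i+j)·(minor ij) (rows/columns in the sector order above):
  C_11 = (0.60)(0.80) − (-0.25)(0.00) = 0.4800
  C_12 = −[(-0.10)(0.80) − (-0.25)(-0.25)] = 0.1425
  C_13 = (-0.10)(0.00) − (0.60)(-0.25) = 0.1500
  C_21 = −[(-0.20)(0.80) − (-0.45)(0.00)] = 0.1600
  C_22 = (0.60)(0.80) − (-0.45)(-0.25) = 0.3675
  C_23 = −[(0.60)(0.00) − (-0.20)(-0.25)] = 0.0500
  C_31 = (-0.20)(-0.25) − (-0.45)(0.60) = 0.3200
  C_32 = −[(0.60)(-0.25) − (-0.45)(-0.10)] = 0.1950
  C_33 = (0.60)(0.60) − (-0.20)(-0.10) = 0.3400
det(I−A) = Σ_j (I−A)_1j·C_1j = (0.60)(0.4800) + (-0.20)(0.1425) + (-0.45)(0.1500) = 0.1920
adj(I−A) = Cᵀ =
  [ 0.4800   0.1600   0.3200]
  [ 0.1425   0.3675   0.1950]
  [ 0.1500   0.0500   0.3400]
(I − A)⁻¹ = adj(I−A) / det(I−A) ≈
  [   2.5000     0.8333     1.6667]
  [   0.7422     1.9141     1.0156]
  [   0.7813     0.2604     1.7708]
x = (I − A)⁻¹ d = adj(I−A)·d / det(I−A), with det(I−A) = 0.1920:
  x_C = (0.4800·850 + 0.1600·750 + 0.3200·825) / 0.1920 = 792.00 / 0.1920 = 4125.00
  x_L = (0.1425·850 + 0.3675·750 + 0.1950·825) / 0.1920 = 557.625 / 0.1920 ≈ 2904.30
  x_A = (0.1500·850 + 0.0500·750 + 0.3400·825) / 0.1920 = 445.50 / 0.1920 ≈ 2320.31

x_C = 4125.00, x_L = 2904.30, x_A = 2320.31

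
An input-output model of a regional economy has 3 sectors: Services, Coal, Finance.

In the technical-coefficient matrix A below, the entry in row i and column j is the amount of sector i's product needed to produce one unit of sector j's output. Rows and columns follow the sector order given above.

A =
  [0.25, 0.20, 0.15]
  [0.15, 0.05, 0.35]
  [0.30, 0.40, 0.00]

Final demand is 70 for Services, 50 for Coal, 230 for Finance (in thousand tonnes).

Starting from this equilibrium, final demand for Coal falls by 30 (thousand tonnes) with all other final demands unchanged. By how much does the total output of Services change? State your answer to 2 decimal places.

Δx_S = -15.45

I − A =
  [   0.75    -0.20    -0.15]
  [  -0.15     0.95    -0.35]
  [  -0.30    -0.40     1.00]
Cofactors of I−A, C_ij = (−1)^(i+j)·(minor ij) (rows/columns in the sector order above):
  C_11 = (0.95)(1.00) − (-0.35)(-0.40) = 0.8100
  C_12 = −[(-0.15)(1.00) − (-0.35)(-0.30)] = 0.2550
  C_13 = (-0.15)(-0.40) − (0.95)(-0.30) = 0.3450
  C_21 = −[(-0.20)(1.00) − (-0.15)(-0.40)] = 0.2600
  C_22 = (0.75)(1.00) − (-0.15)(-0.30) = 0.7050
  C_23 = −[(0.75)(-0.40) − (-0.20)(-0.30)] = 0.3600
  C_31 = (-0.20)(-0.35) − (-0.15)(0.95) = 0.2125
  C_32 = −[(0.75)(-0.35) − (-0.15)(-0.15)] = 0.2850
  C_33 = (0.75)(0.95) − (-0.20)(-0.15) = 0.6825
det(I−A) = Σ_j (I−A)_1j·C_1j = (0.75)(0.8100) + (-0.20)(0.2550) + (-0.15)(0.3450) = 0.50475
adj(I−A) = Cᵀ =
  [ 0.8100   0.2600   0.2125]
  [ 0.2550   0.7050   0.2850]
  [ 0.3450   0.3600   0.6825]
(I − A)⁻¹ = adj(I−A) / det(I−A) ≈
  [   1.6048     0.5151     0.4210]
  [   0.5052     1.3967     0.5646]
  [   0.6835     0.7132     1.3522]
Δx = (I − A)⁻¹ Δd with Δd having -30 in the Coal component and 0 elsewhere.
So Δx_S = L_SC · (-30), where L_SC = adj(I−A)_SC / det(I−A) = 0.2600 / 0.50475.
Δx_S = 0.2600 × (-30) / 0.50475 = -7.80 / 0.50475 ≈ -15.45.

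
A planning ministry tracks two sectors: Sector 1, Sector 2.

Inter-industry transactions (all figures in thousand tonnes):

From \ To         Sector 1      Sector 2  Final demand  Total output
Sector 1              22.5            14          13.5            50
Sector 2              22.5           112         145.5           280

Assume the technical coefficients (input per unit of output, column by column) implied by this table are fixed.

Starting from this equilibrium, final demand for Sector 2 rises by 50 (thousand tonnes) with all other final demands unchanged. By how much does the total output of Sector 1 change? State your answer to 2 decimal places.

Technical coefficients a_ij = z_ij / X_j:
  a_11 = 22.5/50 = 0.45, a_21 = 22.5/50 = 0.45
  a_12 = 14/280 = 0.05, a_22 = 112/280 = 0.40
I − A =
  [   0.55    -0.05]
  [  -0.45     0.60]
det(I−A) = (0.55)(0.60) − (-0.05)(-0.45) = 0.3075
adj(I−A) = [[0.60, 0.05], [0.45, 0.55]]
(I − A)⁻¹ = adj(I−A) / det(I−A) ≈
  [   1.9512     0.1626]
  [   1.4634     1.7886]
Δx = (I − A)⁻¹ Δd with Δd having +50 in the Sector 2 component and 0 elsewhere.
So Δx_1 = L_12 · (+50), where L_12 = adj(I−A)_12 / det(I−A) = 0.05 / 0.3075.
Δx_1 = 0.05 × (+50) / 0.3075 = 2.50 / 0.3075 ≈ 8.13.

Δx_1 = 8.13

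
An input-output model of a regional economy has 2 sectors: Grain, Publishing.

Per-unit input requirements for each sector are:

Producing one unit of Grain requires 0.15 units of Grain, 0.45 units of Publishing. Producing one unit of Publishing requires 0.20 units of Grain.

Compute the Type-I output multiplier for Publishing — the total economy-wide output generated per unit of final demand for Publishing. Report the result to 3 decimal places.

I − A =
  [   0.85    -0.20]
  [  -0.45     1.00]
det(I−A) = (0.85)(1.00) − (-0.20)(-0.45) = 0.7600
adj(I−A) = [[1.00, 0.20], [0.45, 0.85]]
(I − A)⁻¹ = adj(I−A) / det(I−A) ≈
  [   1.3158     0.2632]
  [   0.5921     1.1184]
The output multiplier for sector j is the column-j sum of the Leontief inverse (I − A)⁻¹ = adj(I−A) / det(I−A).
Column P of adj(I−A): (0.20, 0.85); det(I−A) = 0.7600.
m_P = (0.20 + 0.85) / 0.7600 = 1.05 / 0.7600 ≈ 1.382.

m_P = 1.382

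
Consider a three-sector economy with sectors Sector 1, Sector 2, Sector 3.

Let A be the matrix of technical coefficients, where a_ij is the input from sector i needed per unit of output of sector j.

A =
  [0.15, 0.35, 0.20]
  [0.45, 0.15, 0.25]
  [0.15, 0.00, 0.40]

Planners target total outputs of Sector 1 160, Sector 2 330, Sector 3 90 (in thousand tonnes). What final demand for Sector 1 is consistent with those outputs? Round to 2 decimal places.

I − A =
  [   0.85    -0.35    -0.20]
  [  -0.45     0.85    -0.25]
  [  -0.15     0.00     0.60]
d = (I − A) x:
  d_1 = (+0.85)·160 + (-0.35)·330 + (-0.20)·90 = 2.50
  d_2 = (-0.45)·160 + (+0.85)·330 + (-0.25)·90 = 186.00
  d_3 = (-0.15)·160 + (+0.00)·330 + (+0.60)·90 = 30.00

d_1 = 2.50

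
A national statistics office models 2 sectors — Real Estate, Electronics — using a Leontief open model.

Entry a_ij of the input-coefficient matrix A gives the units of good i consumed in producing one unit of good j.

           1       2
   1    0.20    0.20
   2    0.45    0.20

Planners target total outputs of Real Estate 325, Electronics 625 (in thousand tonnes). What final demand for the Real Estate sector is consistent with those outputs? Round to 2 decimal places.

d_1 = 135.00

I − A =
  [   0.80    -0.20]
  [  -0.45     0.80]
d = (I − A) x:
  d_1 = (+0.80)·325 + (-0.20)·625 = 135.00
  d_2 = (-0.45)·325 + (+0.80)·625 = 353.75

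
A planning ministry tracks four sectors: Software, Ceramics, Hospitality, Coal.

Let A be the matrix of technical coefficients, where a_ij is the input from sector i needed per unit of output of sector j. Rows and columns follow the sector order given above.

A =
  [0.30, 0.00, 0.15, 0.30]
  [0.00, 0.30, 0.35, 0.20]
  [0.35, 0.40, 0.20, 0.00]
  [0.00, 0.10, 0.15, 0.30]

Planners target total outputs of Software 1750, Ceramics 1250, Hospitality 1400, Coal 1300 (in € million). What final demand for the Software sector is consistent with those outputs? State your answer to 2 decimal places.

I − A =
  [   0.70     0.00    -0.15    -0.30]
  [   0.00     0.70    -0.35    -0.20]
  [  -0.35    -0.40     0.80     0.00]
  [   0.00    -0.10    -0.15     0.70]
d = (I − A) x:
  d_1 = (+0.70)·1750 + (+0.00)·1250 + (-0.15)·1400 + (-0.30)·1300 = 625.00
  d_2 = (+0.00)·1750 + (+0.70)·1250 + (-0.35)·1400 + (-0.20)·1300 = 125.00
  d_3 = (-0.35)·1750 + (-0.40)·1250 + (+0.80)·1400 + (+0.00)·1300 = 7.50
  d_4 = (+0.00)·1750 + (-0.10)·1250 + (-0.15)·1400 + (+0.70)·1300 = 575.00

d_1 = 625.00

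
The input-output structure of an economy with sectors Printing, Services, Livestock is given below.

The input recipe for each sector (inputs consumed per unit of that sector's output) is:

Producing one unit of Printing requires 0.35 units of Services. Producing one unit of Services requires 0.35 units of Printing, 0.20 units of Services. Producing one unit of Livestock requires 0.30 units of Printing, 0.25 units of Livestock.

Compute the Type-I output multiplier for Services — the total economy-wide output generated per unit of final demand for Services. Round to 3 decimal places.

m_S = 1.993

I − A =
  [   1.00    -0.35    -0.30]
  [  -0.35     0.80     0.00]
  [   0.00     0.00     0.75]
Cofactors of I−A, C_ij = (−1)^(i+j)·(minor ij) (rows/columns in the sector order above):
  C_11 = (0.80)(0.75) − (0.00)(0.00) = 0.6000
  C_12 = −[(-0.35)(0.75) − (0.00)(0.00)] = 0.2625
  C_13 = (-0.35)(0.00) − (0.80)(0.00) = 0.0000
  C_21 = −[(-0.35)(0.75) − (-0.30)(0.00)] = 0.2625
  C_22 = (1.00)(0.75) − (-0.30)(0.00) = 0.7500
  C_23 = −[(1.00)(0.00) − (-0.35)(0.00)] = 0.0000
  C_31 = (-0.35)(0.00) − (-0.30)(0.80) = 0.2400
  C_32 = −[(1.00)(0.00) − (-0.30)(-0.35)] = 0.1050
  C_33 = (1.00)(0.80) − (-0.35)(-0.35) = 0.6775
det(I−A) = Σ_j (I−A)_1j·C_1j = (1.00)(0.6000) + (-0.35)(0.2625) + (-0.30)(0.0000) = 0.508125
adj(I−A) = Cᵀ =
  [ 0.6000   0.2625   0.2400]
  [ 0.2625   0.7500   0.1050]
  [ 0.0000   0.0000   0.6775]
(I − A)⁻¹ = adj(I−A) / det(I−A) ≈
  [   1.1808     0.5166     0.4723]
  [   0.5166     1.4760     0.2066]
  [   0.0000     0.0000     1.3333]
The output multiplier for sector j is the column-j sum of the Leontief inverse (I − A)⁻¹ = adj(I−A) / det(I−A).
Column S of adj(I−A): (0.2625, 0.7500, 0.0000); det(I−A) = 0.508125.
m_S = (0.2625 + 0.7500 + 0.0000) / 0.508125 = 1.0125 / 0.508125 ≈ 1.993.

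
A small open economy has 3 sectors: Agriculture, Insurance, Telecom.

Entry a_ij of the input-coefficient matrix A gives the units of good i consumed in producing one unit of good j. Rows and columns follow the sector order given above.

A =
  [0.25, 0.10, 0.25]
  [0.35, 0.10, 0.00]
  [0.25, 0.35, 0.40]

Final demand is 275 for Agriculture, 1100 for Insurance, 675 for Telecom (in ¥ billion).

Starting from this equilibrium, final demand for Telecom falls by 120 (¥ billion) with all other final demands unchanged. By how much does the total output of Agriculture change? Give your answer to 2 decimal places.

I − A =
  [   0.75    -0.10    -0.25]
  [  -0.35     0.90     0.00]
  [  -0.25    -0.35     0.60]
Cofactors of I−A, C_ij = (−1)^(i+j)·(minor ij) (rows/columns in the sector order above):
  C_11 = (0.90)(0.60) − (0.00)(-0.35) = 0.5400
  C_12 = −[(-0.35)(0.60) − (0.00)(-0.25)] = 0.2100
  C_13 = (-0.35)(-0.35) − (0.90)(-0.25) = 0.3475
  C_21 = −[(-0.10)(0.60) − (-0.25)(-0.35)] = 0.1475
  C_22 = (0.75)(0.60) − (-0.25)(-0.25) = 0.3875
  C_23 = −[(0.75)(-0.35) − (-0.10)(-0.25)] = 0.2875
  C_31 = (-0.10)(0.00) − (-0.25)(0.90) = 0.2250
  C_32 = −[(0.75)(0.00) − (-0.25)(-0.35)] = 0.0875
  C_33 = (0.75)(0.90) − (-0.10)(-0.35) = 0.6400
det(I−A) = Σ_j (I−A)_1j·C_1j = (0.75)(0.5400) + (-0.10)(0.2100) + (-0.25)(0.3475) = 0.297125
adj(I−A) = Cᵀ =
  [ 0.5400   0.1475   0.2250]
  [ 0.2100   0.3875   0.0875]
  [ 0.3475   0.2875   0.6400]
(I − A)⁻¹ = adj(I−A) / det(I−A) ≈
  [   1.8174     0.4964     0.7573]
  [   0.7068     1.3042     0.2945]
  [   1.1695     0.9676     2.1540]
Δx = (I − A)⁻¹ Δd with Δd having -120 in the Telecom component and 0 elsewhere.
So Δx_A = L_AT · (-120), where L_AT = adj(I−A)_AT / det(I−A) = 0.2250 / 0.297125.
Δx_A = 0.2250 × (-120) / 0.297125 = -27.00 / 0.297125 ≈ -90.87.

Δx_A = -90.87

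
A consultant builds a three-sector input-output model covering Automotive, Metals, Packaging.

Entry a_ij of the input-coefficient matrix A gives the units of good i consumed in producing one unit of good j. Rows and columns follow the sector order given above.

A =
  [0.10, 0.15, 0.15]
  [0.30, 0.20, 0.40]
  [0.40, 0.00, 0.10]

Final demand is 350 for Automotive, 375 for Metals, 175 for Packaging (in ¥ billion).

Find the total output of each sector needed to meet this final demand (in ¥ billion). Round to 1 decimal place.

x_1 = 623.9, x_2 = 938.6, x_3 = 471.8

I − A =
  [   0.90    -0.15    -0.15]
  [  -0.30     0.80    -0.40]
  [  -0.40     0.00     0.90]
Cofactors of I−A, C_ij = (−1)^(i+j)·(minor ij) (rows/columns in the sector order above):
  C_11 = (0.80)(0.90) − (-0.40)(0.00) = 0.7200
  C_12 = −[(-0.30)(0.90) − (-0.40)(-0.40)] = 0.4300
  C_13 = (-0.30)(0.00) − (0.80)(-0.40) = 0.3200
  C_21 = −[(-0.15)(0.90) − (-0.15)(0.00)] = 0.1350
  C_22 = (0.90)(0.90) − (-0.15)(-0.40) = 0.7500
  C_23 = −[(0.90)(0.00) − (-0.15)(-0.40)] = 0.0600
  C_31 = (-0.15)(-0.40) − (-0.15)(0.80) = 0.1800
  C_32 = −[(0.90)(-0.40) − (-0.15)(-0.30)] = 0.4050
  C_33 = (0.90)(0.80) − (-0.15)(-0.30) = 0.6750
det(I−A) = Σ_j (I−A)_1j·C_1j = (0.90)(0.7200) + (-0.15)(0.4300) + (-0.15)(0.3200) = 0.5355
adj(I−A) = Cᵀ =
  [ 0.7200   0.1350   0.1800]
  [ 0.4300   0.7500   0.4050]
  [ 0.3200   0.0600   0.6750]
(I − A)⁻¹ = adj(I−A) / det(I−A) ≈
  [   1.3445     0.2521     0.3361]
  [   0.8030     1.4006     0.7563]
  [   0.5976     0.1120     1.2605]
x = (I − A)⁻¹ d = adj(I−A)·d / det(I−A), with det(I−A) = 0.5355:
  x_1 = (0.7200·350 + 0.1350·375 + 0.1800·175) / 0.5355 = 334.125 / 0.5355 ≈ 623.9
  x_2 = (0.4300·350 + 0.7500·375 + 0.4050·175) / 0.5355 = 502.625 / 0.5355 ≈ 938.6
  x_3 = (0.3200·350 + 0.0600·375 + 0.6750·175) / 0.5355 = 252.625 / 0.5355 ≈ 471.8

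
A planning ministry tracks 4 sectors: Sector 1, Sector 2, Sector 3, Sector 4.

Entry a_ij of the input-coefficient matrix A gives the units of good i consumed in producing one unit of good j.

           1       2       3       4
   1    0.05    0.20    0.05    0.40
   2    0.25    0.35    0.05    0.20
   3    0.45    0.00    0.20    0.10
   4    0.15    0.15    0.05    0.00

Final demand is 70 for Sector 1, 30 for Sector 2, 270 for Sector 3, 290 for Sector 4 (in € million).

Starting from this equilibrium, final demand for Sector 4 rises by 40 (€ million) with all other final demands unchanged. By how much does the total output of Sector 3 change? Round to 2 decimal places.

I − A =
  [   0.95    -0.20    -0.05    -0.40]
  [  -0.25     0.65    -0.05    -0.20]
  [  -0.45     0.00     0.80    -0.10]
  [  -0.15    -0.15    -0.05     1.00]
Compute the cofactors C_ij = (−1)^(i+j)·(3×3 minor ij) of I−A; the adjugate is their transpose:
adj(I−A) = Cᵀ =
  [ 0.492000   0.207750   0.059000   0.244250]
  [ 0.250500   0.675000   0.073000   0.242500]
  [ 0.292500   0.134250   0.479000   0.191750]
  [ 0.126000   0.139125   0.043750   0.434875]
det(I−A) = Σ_j (I−A)_1j·C_1j = (0.95)(0.492000) + (-0.20)(0.250500) + (-0.05)(0.292500) + (-0.40)(0.126000) = 0.352275
(I − A)⁻¹ = adj(I−A) / det(I−A) ≈
  [   1.3966     0.5897     0.1675     0.6934]
  [   0.7111     1.9161     0.2072     0.6884]
  [   0.8303     0.3811     1.3597     0.5443]
  [   0.3577     0.3949     0.1242     1.2345]
Δx = (I − A)⁻¹ Δd with Δd having +40 in the Sector 4 component and 0 elsewhere.
So Δx_3 = L_34 · (+40), where L_34 = adj(I−A)_34 / det(I−A) = 0.191750 / 0.352275.
Δx_3 = 0.191750 × (+40) / 0.352275 = 7.67 / 0.352275 ≈ 21.77.

Δx_3 = 21.77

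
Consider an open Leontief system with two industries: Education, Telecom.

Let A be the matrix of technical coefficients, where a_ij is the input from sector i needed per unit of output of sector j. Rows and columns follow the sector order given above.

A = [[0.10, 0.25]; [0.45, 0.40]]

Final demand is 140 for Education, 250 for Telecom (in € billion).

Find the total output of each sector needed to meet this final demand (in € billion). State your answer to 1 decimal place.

I − A =
  [   0.90    -0.25]
  [  -0.45     0.60]
det(I−A) = (0.90)(0.60) − (-0.25)(-0.45) = 0.4275
adj(I−A) = [[0.60, 0.25], [0.45, 0.90]]
(I − A)⁻¹ = adj(I−A) / det(I−A) ≈
  [   1.4035     0.5848]
  [   1.0526     2.1053]
x = (I − A)⁻¹ d = adj(I−A)·d / det(I−A), with det(I−A) = 0.4275:
  x_E = (0.60·140 + 0.25·250) / 0.4275 = 146.50 / 0.4275 ≈ 342.7
  x_T = (0.45·140 + 0.90·250) / 0.4275 = 288.00 / 0.4275 ≈ 673.7

x_E = 342.7, x_T = 673.7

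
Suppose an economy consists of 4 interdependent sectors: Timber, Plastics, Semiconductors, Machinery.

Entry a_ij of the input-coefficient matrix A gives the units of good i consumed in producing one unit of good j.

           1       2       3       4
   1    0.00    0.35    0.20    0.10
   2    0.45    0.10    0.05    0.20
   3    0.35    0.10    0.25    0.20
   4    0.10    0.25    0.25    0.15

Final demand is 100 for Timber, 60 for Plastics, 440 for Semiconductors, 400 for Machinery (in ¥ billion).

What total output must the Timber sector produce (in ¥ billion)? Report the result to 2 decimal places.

x_1 = 773.46

I − A =
  [   1.00    -0.35    -0.20    -0.10]
  [  -0.45     0.90    -0.05    -0.20]
  [  -0.35    -0.10     0.75    -0.20]
  [  -0.10    -0.25    -0.25     0.85]
Compute the cofactors C_ij = (−1)^(i+j)·(3×3 minor ij) of I−A; the adjugate is their transpose:
adj(I−A) = Cᵀ =
  [ 0.479500   0.253875   0.199125   0.163000]
  [ 0.312750   0.507750   0.183750   0.199500]
  [ 0.331000   0.253875   0.553875   0.229000]
  [ 0.245750   0.253875   0.240375   0.473750]
det(I−A) = Σ_j (I−A)_1j·C_1j = (1.00)(0.479500) + (-0.35)(0.312750) + (-0.20)(0.331000) + (-0.10)(0.245750) = 0.2792625
(I − A)⁻¹ = adj(I−A) / det(I−A) ≈
  [   1.7170     0.9091     0.7130     0.5837]
  [   1.1199     1.8182     0.6580     0.7144]
  [   1.1853     0.9091     1.9833     0.8200]
  [   0.8800     0.9091     0.8607     1.6964]
x = (I − A)⁻¹ d = adj(I−A)·d / det(I−A), with det(I−A) = 0.2792625:
  x_1 = (0.479500·100 + 0.253875·60 + 0.199125·440 + 0.163000·400) / 0.2792625 = 215.9975 / 0.2792625 ≈ 773.46
  x_2 = (0.312750·100 + 0.507750·60 + 0.183750·440 + 0.199500·400) / 0.2792625 = 222.39 / 0.2792625 ≈ 796.35
  x_3 = (0.331000·100 + 0.253875·60 + 0.553875·440 + 0.229000·400) / 0.2792625 = 383.6375 / 0.2792625 ≈ 1373.75
  x_4 = (0.245750·100 + 0.253875·60 + 0.240375·440 + 0.473750·400) / 0.2792625 = 335.0725 / 0.2792625 ≈ 1199.85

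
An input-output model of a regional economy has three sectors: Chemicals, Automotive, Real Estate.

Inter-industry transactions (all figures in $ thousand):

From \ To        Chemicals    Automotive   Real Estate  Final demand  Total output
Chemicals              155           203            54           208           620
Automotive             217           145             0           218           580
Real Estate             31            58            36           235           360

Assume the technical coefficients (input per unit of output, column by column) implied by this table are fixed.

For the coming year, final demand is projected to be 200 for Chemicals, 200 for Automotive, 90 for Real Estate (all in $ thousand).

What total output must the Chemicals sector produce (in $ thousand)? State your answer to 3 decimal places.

x_1 = 548.199

Technical coefficients a_ij = z_ij / X_j:
  a_11 = 155/620 = 0.25, a_21 = 217/620 = 0.35, a_31 = 31/620 = 0.05
  a_12 = 203/580 = 0.35, a_22 = 145/580 = 0.25, a_32 = 58/580 = 0.10
  a_13 = 54/360 = 0.15, a_23 = 0/360 = 0.00, a_33 = 36/360 = 0.10
I − A =
  [   0.75    -0.35    -0.15]
  [  -0.35     0.75     0.00]
  [  -0.05    -0.10     0.90]
Cofactors of I−A, C_ij = (−1)^(i+j)·(minor ij) (rows/columns in the sector order above):
  C_11 = (0.75)(0.90) − (0.00)(-0.10) = 0.6750
  C_12 = −[(-0.35)(0.90) − (0.00)(-0.05)] = 0.3150
  C_13 = (-0.35)(-0.10) − (0.75)(-0.05) = 0.0725
  C_21 = −[(-0.35)(0.90) − (-0.15)(-0.10)] = 0.3300
  C_22 = (0.75)(0.90) − (-0.15)(-0.05) = 0.6675
  C_23 = −[(0.75)(-0.10) − (-0.35)(-0.05)] = 0.0925
  C_31 = (-0.35)(0.00) − (-0.15)(0.75) = 0.1125
  C_32 = −[(0.75)(0.00) − (-0.15)(-0.35)] = 0.0525
  C_33 = (0.75)(0.75) − (-0.35)(-0.35) = 0.4400
det(I−A) = Σ_j (I−A)_1j·C_1j = (0.75)(0.6750) + (-0.35)(0.3150) + (-0.15)(0.0725) = 0.385125
adj(I−A) = Cᵀ =
  [ 0.6750   0.3300   0.1125]
  [ 0.3150   0.6675   0.0525]
  [ 0.0725   0.0925   0.4400]
(I − A)⁻¹ = adj(I−A) / det(I−A) ≈
  [   1.7527     0.8569     0.2921]
  [   0.8179     1.7332     0.1363]
  [   0.1883     0.2402     1.1425]
x = (I − A)⁻¹ d = adj(I−A)·d / det(I−A), with det(I−A) = 0.385125:
  x_1 = (0.6750·200 + 0.3300·200 + 0.1125·90) / 0.385125 = 211.125 / 0.385125 ≈ 548.199
  x_2 = (0.3150·200 + 0.6675·200 + 0.0525·90) / 0.385125 = 201.225 / 0.385125 ≈ 522.493
  x_3 = (0.0725·200 + 0.0925·200 + 0.4400·90) / 0.385125 = 72.60 / 0.385125 ≈ 188.510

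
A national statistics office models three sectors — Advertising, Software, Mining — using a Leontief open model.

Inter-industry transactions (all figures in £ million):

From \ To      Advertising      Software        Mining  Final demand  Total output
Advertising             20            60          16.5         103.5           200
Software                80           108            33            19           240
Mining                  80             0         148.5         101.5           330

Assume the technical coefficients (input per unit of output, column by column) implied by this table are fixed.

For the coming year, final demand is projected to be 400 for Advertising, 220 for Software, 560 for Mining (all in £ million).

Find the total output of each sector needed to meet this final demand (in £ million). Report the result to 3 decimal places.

Technical coefficients a_ij = z_ij / X_j:
  a_AA = 20/200 = 0.10, a_SA = 80/200 = 0.40, a_MA = 80/200 = 0.40
  a_AS = 60/240 = 0.25, a_SS = 108/240 = 0.45, a_MS = 0/240 = 0.00
  a_AM = 16.5/330 = 0.05, a_SM = 33/330 = 0.10, a_MM = 148.5/330 = 0.45
I − A =
  [   0.90    -0.25    -0.05]
  [  -0.40     0.55    -0.10]
  [  -0.40     0.00     0.55]
Cofactors of I−A, C_ij = (−1)^(i+j)·(minor ij) (rows/columns in the sector order above):
  C_11 = (0.55)(0.55) − (-0.10)(0.00) = 0.3025
  C_12 = −[(-0.40)(0.55) − (-0.10)(-0.40)] = 0.2600
  C_13 = (-0.40)(0.00) − (0.55)(-0.40) = 0.2200
  C_21 = −[(-0.25)(0.55) − (-0.05)(0.00)] = 0.1375
  C_22 = (0.90)(0.55) − (-0.05)(-0.40) = 0.4750
  C_23 = −[(0.90)(0.00) − (-0.25)(-0.40)] = 0.1000
  C_31 = (-0.25)(-0.10) − (-0.05)(0.55) = 0.0525
  C_32 = −[(0.90)(-0.10) − (-0.05)(-0.40)] = 0.1100
  C_33 = (0.90)(0.55) − (-0.25)(-0.40) = 0.3950
det(I−A) = Σ_j (I−A)_1j·C_1j = (0.90)(0.3025) + (-0.25)(0.2600) + (-0.05)(0.2200) = 0.19625
adj(I−A) = Cᵀ =
  [ 0.3025   0.1375   0.0525]
  [ 0.2600   0.4750   0.1100]
  [ 0.2200   0.1000   0.3950]
(I − A)⁻¹ = adj(I−A) / det(I−A) ≈
  [   1.5414     0.7006     0.2675]
  [   1.3248     2.4204     0.5605]
  [   1.1210     0.5096     2.0127]
x = (I − A)⁻¹ d = adj(I−A)·d / det(I−A), with det(I−A) = 0.19625:
  x_A = (0.3025·400 + 0.1375·220 + 0.0525·560) / 0.19625 = 180.65 / 0.19625 ≈ 920.510
  x_S = (0.2600·400 + 0.4750·220 + 0.1100·560) / 0.19625 = 270.10 / 0.19625 ≈ 1376.306
  x_M = (0.2200·400 + 0.1000·220 + 0.3950·560) / 0.19625 = 331.20 / 0.19625 ≈ 1687.643

x_A = 920.510, x_S = 1376.306, x_M = 1687.643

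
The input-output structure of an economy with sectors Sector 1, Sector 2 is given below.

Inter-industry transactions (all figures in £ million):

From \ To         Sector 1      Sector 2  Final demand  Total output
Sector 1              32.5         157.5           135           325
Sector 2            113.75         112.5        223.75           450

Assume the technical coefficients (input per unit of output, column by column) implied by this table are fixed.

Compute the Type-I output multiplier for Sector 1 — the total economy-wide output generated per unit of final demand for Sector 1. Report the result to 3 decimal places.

m_1 = 1.991

Technical coefficients a_ij = z_ij / X_j:
  a_11 = 32.5/325 = 0.10, a_21 = 113.75/325 = 0.35
  a_12 = 157.5/450 = 0.35, a_22 = 112.5/450 = 0.25
I − A =
  [   0.90    -0.35]
  [  -0.35     0.75]
det(I−A) = (0.90)(0.75) − (-0.35)(-0.35) = 0.5525
adj(I−A) = [[0.75, 0.35], [0.35, 0.90]]
(I − A)⁻¹ = adj(I−A) / det(I−A) ≈
  [   1.3575     0.6335]
  [   0.6335     1.6290]
The output multiplier for sector j is the column-j sum of the Leontief inverse (I − A)⁻¹ = adj(I−A) / det(I−A).
Column 1 of adj(I−A): (0.75, 0.35); det(I−A) = 0.5525.
m_1 = (0.75 + 0.35) / 0.5525 = 1.10 / 0.5525 ≈ 1.991.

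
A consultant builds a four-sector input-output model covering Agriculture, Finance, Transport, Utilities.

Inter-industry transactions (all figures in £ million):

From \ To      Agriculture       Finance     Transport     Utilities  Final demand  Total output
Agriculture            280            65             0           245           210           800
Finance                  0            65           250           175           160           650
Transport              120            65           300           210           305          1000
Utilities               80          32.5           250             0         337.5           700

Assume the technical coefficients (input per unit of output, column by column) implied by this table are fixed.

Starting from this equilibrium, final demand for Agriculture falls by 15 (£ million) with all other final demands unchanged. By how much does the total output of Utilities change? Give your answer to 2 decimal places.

Δx_4 = -4.87

Technical coefficients a_ij = z_ij / X_j:
  a_11 = 280/800 = 0.35, a_21 = 0/800 = 0.00, a_31 = 120/800 = 0.15, a_41 = 80/800 = 0.10
  a_12 = 65/650 = 0.10, a_22 = 65/650 = 0.10, a_32 = 65/650 = 0.10, a_42 = 32.5/650 = 0.05
  a_13 = 0/1000 = 0.00, a_23 = 250/1000 = 0.25, a_33 = 300/1000 = 0.30, a_43 = 250/1000 = 0.25
  a_14 = 245/700 = 0.35, a_24 = 175/700 = 0.25, a_34 = 210/700 = 0.30, a_44 = 0/700 = 0.00
I − A =
  [   0.65    -0.10     0.00    -0.35]
  [   0.00     0.90    -0.25    -0.25]
  [  -0.15    -0.10     0.70    -0.30]
  [  -0.10    -0.05    -0.25     1.00]
Compute the cofactors C_ij = (−1)^(i+j)·(3×3 minor ij) of I−A; the adjugate is their transpose:
adj(I−A) = Cᵀ =
  [ 0.518750   0.083500   0.114375   0.236750]
  [ 0.071875   0.368625   0.194375   0.175625]
  [ 0.162625   0.091875   0.542875   0.242750]
  [ 0.096125   0.049750   0.156875   0.389500]
det(I−A) = Σ_j (I−A)_1j·C_1j = (0.65)(0.518750) + (-0.10)(0.071875) + (0.00)(0.162625) + (-0.35)(0.096125) = 0.29635625
(I − A)⁻¹ = adj(I−A) / det(I−A) ≈
  [   1.7504     0.2818     0.3859     0.7989]
  [   0.2425     1.2439     0.6559     0.5926]
  [   0.5487     0.3100     1.8318     0.8191]
  [   0.3244     0.1679     0.5293     1.3143]
Δx = (I − A)⁻¹ Δd with Δd having -15 in the Agriculture component and 0 elsewhere.
So Δx_4 = L_41 · (-15), where L_41 = adj(I−A)_41 / det(I−A) = 0.096125 / 0.29635625.
Δx_4 = 0.096125 × (-15) / 0.29635625 = -1.441875 / 0.29635625 ≈ -4.87.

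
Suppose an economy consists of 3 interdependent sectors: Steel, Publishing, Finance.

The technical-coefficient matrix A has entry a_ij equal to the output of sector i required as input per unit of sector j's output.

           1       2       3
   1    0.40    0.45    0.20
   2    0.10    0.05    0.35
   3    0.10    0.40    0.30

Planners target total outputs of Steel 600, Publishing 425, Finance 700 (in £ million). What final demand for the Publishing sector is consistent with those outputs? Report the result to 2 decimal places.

d_2 = 98.75

I − A =
  [   0.60    -0.45    -0.20]
  [  -0.10     0.95    -0.35]
  [  -0.10    -0.40     0.70]
d = (I − A) x:
  d_1 = (+0.60)·600 + (-0.45)·425 + (-0.20)·700 = 28.75
  d_2 = (-0.10)·600 + (+0.95)·425 + (-0.35)·700 = 98.75
  d_3 = (-0.10)·600 + (-0.40)·425 + (+0.70)·700 = 260.00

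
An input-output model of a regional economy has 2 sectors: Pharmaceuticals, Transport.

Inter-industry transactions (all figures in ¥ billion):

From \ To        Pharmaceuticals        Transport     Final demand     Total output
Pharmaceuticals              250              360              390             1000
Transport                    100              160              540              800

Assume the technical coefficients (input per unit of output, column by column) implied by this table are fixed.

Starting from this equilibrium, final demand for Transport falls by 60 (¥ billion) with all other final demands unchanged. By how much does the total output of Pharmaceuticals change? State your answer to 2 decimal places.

Technical coefficients a_ij = z_ij / X_j:
  a_PP = 250/1000 = 0.25, a_TP = 100/1000 = 0.10
  a_PT = 360/800 = 0.45, a_TT = 160/800 = 0.20
I − A =
  [   0.75    -0.45]
  [  -0.10     0.80]
det(I−A) = (0.75)(0.80) − (-0.45)(-0.10) = 0.5550
adj(I−A) = [[0.80, 0.45], [0.10, 0.75]]
(I − A)⁻¹ = adj(I−A) / det(I−A) ≈
  [   1.4414     0.8108]
  [   0.1802     1.3514]
Δx = (I − A)⁻¹ Δd with Δd having -60 in the Transport component and 0 elsewhere.
So Δx_P = L_PT · (-60), where L_PT = adj(I−A)_PT / det(I−A) = 0.45 / 0.5550.
Δx_P = 0.45 × (-60) / 0.5550 = -27.00 / 0.5550 ≈ -48.65.

Δx_P = -48.65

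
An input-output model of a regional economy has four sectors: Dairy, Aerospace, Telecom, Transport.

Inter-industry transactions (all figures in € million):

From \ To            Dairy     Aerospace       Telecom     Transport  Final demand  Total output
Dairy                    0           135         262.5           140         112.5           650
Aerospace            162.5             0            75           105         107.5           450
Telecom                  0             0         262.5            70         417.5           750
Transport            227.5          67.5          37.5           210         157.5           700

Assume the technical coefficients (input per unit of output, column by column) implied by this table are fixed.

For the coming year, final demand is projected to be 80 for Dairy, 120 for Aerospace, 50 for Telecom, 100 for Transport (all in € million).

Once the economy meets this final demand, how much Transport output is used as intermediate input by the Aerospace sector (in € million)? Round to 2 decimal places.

Technical coefficients a_ij = z_ij / X_j:
  a_11 = 0/650 = 0.00, a_21 = 162.5/650 = 0.25, a_31 = 0/650 = 0.00, a_41 = 227.5/650 = 0.35
  a_12 = 135/450 = 0.30, a_22 = 0/450 = 0.00, a_32 = 0/450 = 0.00, a_42 = 67.5/450 = 0.15
  a_13 = 262.5/750 = 0.35, a_23 = 75/750 = 0.10, a_33 = 262.5/750 = 0.35, a_43 = 37.5/750 = 0.05
  a_14 = 140/700 = 0.20, a_24 = 105/700 = 0.15, a_34 = 70/700 = 0.10, a_44 = 210/700 = 0.30
I − A =
  [   1.00    -0.30    -0.35    -0.20]
  [  -0.25     1.00    -0.10    -0.15]
  [   0.00     0.00     0.65    -0.10]
  [  -0.35    -0.15    -0.05     0.70]
Compute the cofactors C_ij = (−1)^(i+j)·(3×3 minor ij) of I−A; the adjugate is their transpose:
adj(I−A) = Cᵀ =
  [ 0.433875   0.159750   0.273375   0.197250]
  [ 0.150125   0.392250   0.152625   0.148750]
  [ 0.038750   0.025500   0.531750   0.092500]
  [ 0.251875   0.165750   0.207375   0.601250]
det(I−A) = Σ_j (I−A)_1j·C_1j = (1.00)(0.433875) + (-0.30)(0.150125) + (-0.35)(0.038750) + (-0.20)(0.251875) = 0.3249
(I − A)⁻¹ = adj(I−A) / det(I−A) ≈
  [   1.3354     0.4917     0.8414     0.6071]
  [   0.4621     1.2073     0.4698     0.4578]
  [   0.1193     0.0785     1.6367     0.2847]
  [   0.7752     0.5102     0.6383     1.8506]
First solve x = (I − A)⁻¹ d = adj(I−A)·d / det(I−A); in particular x_2 = (0.150125·80 + 0.392250·120 + 0.152625·50 + 0.148750·100) / 0.3249 = 81.58625 / 0.3249 ≈ 251.1119.
Intermediate flow from 4 to 2: z_42 = a_42 · x_2 = 0.15 × 81.58625 / 0.3249 = 12.2379375 / 0.3249 ≈ 37.67.

z_42 = 37.67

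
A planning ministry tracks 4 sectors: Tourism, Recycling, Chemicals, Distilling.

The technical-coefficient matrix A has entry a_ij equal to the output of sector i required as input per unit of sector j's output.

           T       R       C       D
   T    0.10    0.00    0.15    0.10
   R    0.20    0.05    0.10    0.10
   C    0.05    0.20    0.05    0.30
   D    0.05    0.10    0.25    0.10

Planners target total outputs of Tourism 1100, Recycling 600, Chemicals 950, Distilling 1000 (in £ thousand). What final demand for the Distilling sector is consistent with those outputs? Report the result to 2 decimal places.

I − A =
  [   0.90     0.00    -0.15    -0.10]
  [  -0.20     0.95    -0.10    -0.10]
  [  -0.05    -0.20     0.95    -0.30]
  [  -0.05    -0.10    -0.25     0.90]
d = (I − A) x:
  d_T = (+0.90)·1100 + (+0.00)·600 + (-0.15)·950 + (-0.10)·1000 = 747.50
  d_R = (-0.20)·1100 + (+0.95)·600 + (-0.10)·950 + (-0.10)·1000 = 155.00
  d_C = (-0.05)·1100 + (-0.20)·600 + (+0.95)·950 + (-0.30)·1000 = 427.50
  d_D = (-0.05)·1100 + (-0.10)·600 + (-0.25)·950 + (+0.90)·1000 = 547.50

d_D = 547.50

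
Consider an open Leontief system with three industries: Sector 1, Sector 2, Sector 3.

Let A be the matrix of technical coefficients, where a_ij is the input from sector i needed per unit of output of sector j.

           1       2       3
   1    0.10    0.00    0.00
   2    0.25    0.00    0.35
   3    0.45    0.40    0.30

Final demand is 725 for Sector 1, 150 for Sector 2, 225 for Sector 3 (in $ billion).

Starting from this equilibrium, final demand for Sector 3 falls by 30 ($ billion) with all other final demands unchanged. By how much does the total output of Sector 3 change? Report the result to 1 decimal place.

I − A =
  [   0.90     0.00     0.00]
  [  -0.25     1.00    -0.35]
  [  -0.45    -0.40     0.70]
Cofactors of I−A, C_ij = (−1)^(i+j)·(minor ij) (rows/columns in the sector order above):
  C_11 = (1.00)(0.70) − (-0.35)(-0.40) = 0.5600
  C_12 = −[(-0.25)(0.70) − (-0.35)(-0.45)] = 0.3325
  C_13 = (-0.25)(-0.40) − (1.00)(-0.45) = 0.5500
  C_21 = −[(0.00)(0.70) − (0.00)(-0.40)] = 0.0000
  C_22 = (0.90)(0.70) − (0.00)(-0.45) = 0.6300
  C_23 = −[(0.90)(-0.40) − (0.00)(-0.45)] = 0.3600
  C_31 = (0.00)(-0.35) − (0.00)(1.00) = 0.0000
  C_32 = −[(0.90)(-0.35) − (0.00)(-0.25)] = 0.3150
  C_33 = (0.90)(1.00) − (0.00)(-0.25) = 0.9000
det(I−A) = Σ_j (I−A)_1j·C_1j = (0.90)(0.5600) + (0.00)(0.3325) + (0.00)(0.5500) = 0.5040
adj(I−A) = Cᵀ =
  [ 0.5600   0.0000   0.0000]
  [ 0.3325   0.6300   0.3150]
  [ 0.5500   0.3600   0.9000]
(I − A)⁻¹ = adj(I−A) / det(I−A) ≈
  [   1.1111     0.0000     0.0000]
  [   0.6597     1.2500     0.6250]
  [   1.0913     0.7143     1.7857]
Δx = (I − A)⁻¹ Δd with Δd having -30 in the Sector 3 component and 0 elsewhere.
So Δx_3 = L_33 · (-30), where L_33 = adj(I−A)_33 / det(I−A) = 0.9000 / 0.5040.
Δx_3 = 0.9000 × (-30) / 0.5040 = -27.00 / 0.5040 ≈ -53.6.

Δx_3 = -53.6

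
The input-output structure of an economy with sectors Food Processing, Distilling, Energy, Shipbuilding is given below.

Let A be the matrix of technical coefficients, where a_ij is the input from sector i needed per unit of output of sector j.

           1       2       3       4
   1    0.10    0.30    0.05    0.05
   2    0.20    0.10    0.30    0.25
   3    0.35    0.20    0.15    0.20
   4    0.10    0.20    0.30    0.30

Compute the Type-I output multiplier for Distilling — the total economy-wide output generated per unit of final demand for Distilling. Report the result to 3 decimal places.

I − A =
  [   0.90    -0.30    -0.05    -0.05]
  [  -0.20     0.90    -0.30    -0.25]
  [  -0.35    -0.20     0.85    -0.20]
  [  -0.10    -0.20    -0.30     0.70]
Compute the cofactors C_ij = (−1)^(i+j)·(3×3 minor ij) of I−A; the adjugate is their transpose:
adj(I−A) = Cᵀ =
  [ 0.370000   0.181000   0.131000   0.128500]
  [ 0.234000   0.458750   0.266250   0.256625]
  [ 0.262000   0.244000   0.466000   0.239000]
  [ 0.232000   0.261500   0.294500   0.534250]
det(I−A) = Σ_j (I−A)_1j·C_1j = (0.90)(0.370000) + (-0.30)(0.234000) + (-0.05)(0.262000) + (-0.05)(0.232000) = 0.2381
(I − A)⁻¹ = adj(I−A) / det(I−A) ≈
  [   1.5540     0.7602     0.5502     0.5397]
  [   0.9828     1.9267     1.1182     1.0778]
  [   1.1004     1.0248     1.9572     1.0038]
  [   0.9744     1.0983     1.2369     2.2438]
The output multiplier for sector j is the column-j sum of the Leontief inverse (I − A)⁻¹ = adj(I−A) / det(I−A).
Column 2 of adj(I−A): (0.181000, 0.458750, 0.244000, 0.261500); det(I−A) = 0.2381.
m_2 = (0.181000 + 0.458750 + 0.244000 + 0.261500) / 0.2381 = 1.14525 / 0.2381 ≈ 4.810.

m_2 = 4.810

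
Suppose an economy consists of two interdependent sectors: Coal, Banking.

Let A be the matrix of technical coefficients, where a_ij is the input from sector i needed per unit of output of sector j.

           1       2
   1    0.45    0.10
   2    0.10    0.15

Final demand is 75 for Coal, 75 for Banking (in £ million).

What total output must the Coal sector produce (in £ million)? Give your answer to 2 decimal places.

I − A =
  [   0.55    -0.10]
  [  -0.10     0.85]
det(I−A) = (0.55)(0.85) − (-0.10)(-0.10) = 0.4575
adj(I−A) = [[0.85, 0.10], [0.10, 0.55]]
(I − A)⁻¹ = adj(I−A) / det(I−A) ≈
  [   1.8579     0.2186]
  [   0.2186     1.2022]
x = (I − A)⁻¹ d = adj(I−A)·d / det(I−A), with det(I−A) = 0.4575:
  x_1 = (0.85·75 + 0.10·75) / 0.4575 = 71.25 / 0.4575 ≈ 155.74
  x_2 = (0.10·75 + 0.55·75) / 0.4575 = 48.75 / 0.4575 ≈ 106.56

x_1 = 155.74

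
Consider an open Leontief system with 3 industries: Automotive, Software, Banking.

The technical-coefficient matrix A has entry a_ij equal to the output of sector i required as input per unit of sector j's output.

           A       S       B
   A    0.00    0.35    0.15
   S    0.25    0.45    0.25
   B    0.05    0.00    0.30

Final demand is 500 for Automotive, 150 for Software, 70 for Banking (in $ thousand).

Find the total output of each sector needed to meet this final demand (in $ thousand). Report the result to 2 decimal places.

x_A = 764.95, x_S = 690.72, x_B = 154.64

I − A =
  [   1.00    -0.35    -0.15]
  [  -0.25     0.55    -0.25]
  [  -0.05     0.00     0.70]
Cofactors of I−A, C_ij = (−1)^(i+j)·(minor ij) (rows/columns in the sector order above):
  C_11 = (0.55)(0.70) − (-0.25)(0.00) = 0.3850
  C_12 = −[(-0.25)(0.70) − (-0.25)(-0.05)] = 0.1875
  C_13 = (-0.25)(0.00) − (0.55)(-0.05) = 0.0275
  C_21 = −[(-0.35)(0.70) − (-0.15)(0.00)] = 0.2450
  C_22 = (1.00)(0.70) − (-0.15)(-0.05) = 0.6925
  C_23 = −[(1.00)(0.00) − (-0.35)(-0.05)] = 0.0175
  C_31 = (-0.35)(-0.25) − (-0.15)(0.55) = 0.1700
  C_32 = −[(1.00)(-0.25) − (-0.15)(-0.25)] = 0.2875
  C_33 = (1.00)(0.55) − (-0.35)(-0.25) = 0.4625
det(I−A) = Σ_j (I−A)_1j·C_1j = (1.00)(0.3850) + (-0.35)(0.1875) + (-0.15)(0.0275) = 0.31525
adj(I−A) = Cᵀ =
  [ 0.3850   0.2450   0.1700]
  [ 0.1875   0.6925   0.2875]
  [ 0.0275   0.0175   0.4625]
(I − A)⁻¹ = adj(I−A) / det(I−A) ≈
  [   1.2213     0.7772     0.5393]
  [   0.5948     2.1967     0.9120]
  [   0.0872     0.0555     1.4671]
x = (I − A)⁻¹ d = adj(I−A)·d / det(I−A), with det(I−A) = 0.31525:
  x_A = (0.3850·500 + 0.2450·150 + 0.1700·70) / 0.31525 = 241.15 / 0.31525 ≈ 764.95
  x_S = (0.1875·500 + 0.6925·150 + 0.2875·70) / 0.31525 = 217.75 / 0.31525 ≈ 690.72
  x_B = (0.0275·500 + 0.0175·150 + 0.4625·70) / 0.31525 = 48.75 / 0.31525 ≈ 154.64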